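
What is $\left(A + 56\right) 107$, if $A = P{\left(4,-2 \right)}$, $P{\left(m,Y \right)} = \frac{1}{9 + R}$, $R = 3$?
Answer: $\frac{72011}{12} \approx 6000.9$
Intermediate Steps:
$P{\left(m,Y \right)} = \frac{1}{12}$ ($P{\left(m,Y \right)} = \frac{1}{9 + 3} = \frac{1}{12}$)
$A = \frac{1}{12} \approx 0.083333$
$\left(A + 56\right) 107 = \left(\frac{1}{12} + 56\right) 107 = \frac{673}{12} \cdot 107 = \frac{72011}{12}$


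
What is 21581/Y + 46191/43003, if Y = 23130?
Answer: 1996445573/994659390 ≈ 2.0072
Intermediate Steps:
21581/Y + 46191/43003 = 21581/23130 + 46191/43003 = 1996445573/994659390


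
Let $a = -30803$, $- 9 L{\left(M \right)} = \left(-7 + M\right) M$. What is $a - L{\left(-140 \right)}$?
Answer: $- \frac{85549}{3} \approx -28516.0$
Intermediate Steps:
$L{\left(M \right)} = - \frac{M \left(-7 + M\right)}{9}$ ($L{\left(M \right)} = - \frac{\left(-7 + M\right) M}{9} = - \frac{M \left(-7 + M\right)}{9}$)
$a - L{\left(-140 \right)} = -30803 - \frac{1}{9} \left(-140\right) \left(7 - -140\right) = -30803 - \frac{1}{9} \left(-140\right) \left(7 + 140\right) = -30803 - \frac{1}{9} \left(-140\right) 147 = -30803 - - \frac{6860}{3} = -30803 + \frac{6860}{3} = - \frac{85549}{3}$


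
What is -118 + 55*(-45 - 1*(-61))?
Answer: 762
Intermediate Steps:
-118 + 55*(-45 - 1*(-61)) = -118 + 55*(-45 + 61) = -118 + 55*16 = -118 + 880 = 762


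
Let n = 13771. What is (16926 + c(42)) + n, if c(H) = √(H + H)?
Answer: 30697 + 2*√21 ≈ 30706.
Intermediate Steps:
c(H) = √2*√H (c(H) = √(2*H) = √2*√H)
(16926 + c(42)) + n = (16926 + √2*√42) + 13771 = (16926 + 2*√21) + 13771 = 30697 + 2*√21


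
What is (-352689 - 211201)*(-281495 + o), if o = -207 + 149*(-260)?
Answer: 180694039380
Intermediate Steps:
o = -38947 (o = -207 - 38740 = -38947)
(-352689 - 211201)*(-281495 + o) = (-352689 - 211201)*(-281495 - 38947) = -563890*(-320442) = 180694039380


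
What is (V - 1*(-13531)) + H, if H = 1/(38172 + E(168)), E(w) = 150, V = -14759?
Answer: -47059415/38322 ≈ -1228.0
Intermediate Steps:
H = 1/38322 (H = 1/(38172 + 150) = 1/38322 ≈ 2.6095e-5)
(V - 1*(-13531)) + H = (-14759 - 1*(-13531)) + 1/38322 = (-14759 + 13531) + 1/38322 = -1228 + 1/38322 = -47059415/38322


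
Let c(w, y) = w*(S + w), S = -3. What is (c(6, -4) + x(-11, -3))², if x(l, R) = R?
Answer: 225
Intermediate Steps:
c(w, y) = w*(-3 + w)
(c(6, -4) + x(-11, -3))² = (6*(-3 + 6) - 3)² = (6*3 - 3)² = (18 - 3)² = 15² = 225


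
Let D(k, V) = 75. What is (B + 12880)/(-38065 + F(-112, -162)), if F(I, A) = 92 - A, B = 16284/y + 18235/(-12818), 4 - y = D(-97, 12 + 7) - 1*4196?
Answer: -227051282979/666409422250 ≈ -0.34071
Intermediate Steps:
y = 4125 (y = 4 - (75 - 1*4196) = 4 - (75 - 4196) = 4 - 1*(-4121) = 4 + 4121 = 4125)
B = 44502979/17624750 (B = 16284/4125 + 18235/(-12818) = 16284*(1/4125) + 18235*(-1/12818) = 5428/1375 - 18235/12818 = 44502979/17624750 ≈ 2.5250)
(B + 12880)/(-38065 + F(-112, -162)) = (44502979/17624750 + 12880)/(-38065 + (92 - 1*(-162))) = 227051282979/(17624750*(-38065 + (92 + 162))) = 227051282979/(17624750*(-38065 + 254)) = (227051282979/17624750)/(-37811) = (227051282979/17624750)*(-1/37811) = -227051282979/666409422250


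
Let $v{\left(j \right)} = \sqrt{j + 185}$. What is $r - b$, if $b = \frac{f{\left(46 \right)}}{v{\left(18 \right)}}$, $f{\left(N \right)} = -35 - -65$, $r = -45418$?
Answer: $-45418 - \frac{30 \sqrt{203}}{203} \approx -45420.0$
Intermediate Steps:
$f{\left(N \right)} = 30$ ($f{\left(N \right)} = -35 + 65 = 30$)
$v{\left(j \right)} = \sqrt{185 + j}$
$b = \frac{30 \sqrt{203}}{203}$ ($b = \frac{30}{\sqrt{185 + 18}} = \frac{30}{\sqrt{203}} = 30 \frac{\sqrt{203}}{203} = \frac{30 \sqrt{203}}{203} \approx 2.1056$)
$r - b = -45418 - \frac{30 \sqrt{203}}{203}$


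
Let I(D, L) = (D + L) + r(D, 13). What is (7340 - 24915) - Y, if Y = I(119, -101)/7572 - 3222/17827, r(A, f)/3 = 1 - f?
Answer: -395392500905/22497674 ≈ -17575.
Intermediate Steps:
r(A, f) = 3 - 3*f (r(A, f) = 3*(1 - f) = 3 - 3*f)
I(D, L) = -36 + D + L (I(D, L) = (D + L) + (3 - 3*13) = (D + L) + (3 - 39) = (D + L) - 36 = -36 + D + L)
Y = -4119645/22497674 (Y = (-36 + 119 - 101)/7572 - 3222/17827 = -18*1/7572 - 3222*1/17827 = -3/1262 - 3222/17827 = -4119645/22497674 ≈ -0.18311)
(7340 - 24915) - Y = (7340 - 24915) - 1*(-4119645/22497674) = -17575 + 4119645/22497674 = -395392500905/22497674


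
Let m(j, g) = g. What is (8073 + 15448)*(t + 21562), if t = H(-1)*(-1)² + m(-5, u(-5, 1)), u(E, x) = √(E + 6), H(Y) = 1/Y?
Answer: 507159802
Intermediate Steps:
u(E, x) = √(6 + E)
t = 0 (t = (-1)²/(-1) + √(6 - 5) = -1*1 + √1 = -1 + 1 = 0)
(8073 + 15448)*(t + 21562) = (8073 + 15448)*(0 + 21562) = 23521*21562 = 507159802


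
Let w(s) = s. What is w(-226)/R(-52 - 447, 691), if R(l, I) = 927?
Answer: -226/927 ≈ -0.24380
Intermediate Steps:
w(-226)/R(-52 - 447, 691) = -226/927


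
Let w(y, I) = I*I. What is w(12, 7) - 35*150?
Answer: -5201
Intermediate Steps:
w(y, I) = I²
w(12, 7) - 35*150 = 7² - 35*150 = 49 - 5250 = -5201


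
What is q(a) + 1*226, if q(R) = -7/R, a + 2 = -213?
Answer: 48597/215 ≈ 226.03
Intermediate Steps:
a = -215 (a = -2 - 213 = -215)
q(a) + 1*226 = -7/(-215) + 1*226 = -7*(-1/215) + 226 = 7/215 + 226 = 48597/215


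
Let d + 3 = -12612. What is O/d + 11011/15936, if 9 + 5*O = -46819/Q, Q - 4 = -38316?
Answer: 369627138557/534858507200 ≈ 0.69107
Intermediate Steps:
d = -12615 (d = -3 - 12612 = -12615)
Q = -38312 (Q = 4 - 38316 = -38312)
O = -297989/191560 (O = -9/5 + (-46819/(-38312))/5 = -9/5 + (-46819*(-1/38312))/5 = -9/5 + (⅕)*(46819/38312) = -9/5 + 46819/191560 = -297989/191560 ≈ -1.5556)
O/d + 11011/15936 = -297989/191560/(-12615) + 11011/15936 = -297989/191560*(-1/12615) + 11011*(1/15936) = 297989/2416529400 + 11011/15936 = 369627138557/534858507200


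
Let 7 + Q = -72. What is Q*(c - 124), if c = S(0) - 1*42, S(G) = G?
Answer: 13114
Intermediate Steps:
Q = -79 (Q = -7 - 72 = -79)
c = -42 (c = 0 - 1*42 = 0 - 42 = -42)
Q*(c - 124) = -79*(-42 - 124) = -79*(-166) = 13114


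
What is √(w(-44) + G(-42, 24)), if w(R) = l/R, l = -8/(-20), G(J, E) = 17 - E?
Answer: I*√84810/110 ≈ 2.6475*I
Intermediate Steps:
l = ⅖ (l = -8*(-1/20) = ⅖ ≈ 0.40000)
w(R) = 2/(5*R)
√(w(-44) + G(-42, 24)) = √((⅖)/(-44) + (17 - 1*24)) = √((⅖)*(-1/44) + (17 - 24)) = √(-1/110 - 7) = √(-771/110) = I*√84810/110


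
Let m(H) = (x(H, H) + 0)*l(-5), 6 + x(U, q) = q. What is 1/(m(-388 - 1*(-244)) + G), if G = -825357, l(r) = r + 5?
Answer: -1/825357 ≈ -1.2116e-6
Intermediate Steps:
l(r) = 5 + r
x(U, q) = -6 + q
m(H) = 0 (m(H) = ((-6 + H) + 0)*(5 - 5) = (-6 + H)*0 = 0)
1/(m(-388 - 1*(-244)) + G) = 1/(0 - 825357) = 1/(-825357) = -1/825357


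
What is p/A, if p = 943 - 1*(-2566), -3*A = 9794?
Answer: -10527/9794 ≈ -1.0748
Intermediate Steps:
A = -9794/3 (A = -1/3*9794 = -9794/3 ≈ -3264.7)
p = 3509 (p = 943 + 2566 = 3509)
p/A = 3509/(-9794/3) = 3509*(-3/9794) = -10527/9794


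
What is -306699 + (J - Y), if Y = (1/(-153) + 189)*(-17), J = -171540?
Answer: -4275235/9 ≈ -4.7503e+5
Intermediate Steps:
Y = -28916/9 (Y = (-1/153 + 189)*(-17) = (28916/153)*(-17) = -28916/9 ≈ -3212.9)
-306699 + (J - Y) = -306699 + (-171540 - 1*(-28916/9)) = -306699 + (-171540 + 28916/9) = -306699 - 1514944/9 = -4275235/9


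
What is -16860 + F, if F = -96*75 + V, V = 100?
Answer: -23960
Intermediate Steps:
F = -7100 (F = -96*75 + 100 = -7200 + 100 = -7100)
-16860 + F = -16860 - 7100 = -23960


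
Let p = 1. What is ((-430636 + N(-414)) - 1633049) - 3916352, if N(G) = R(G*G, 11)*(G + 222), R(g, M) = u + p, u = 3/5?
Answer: -29901721/5 ≈ -5.9803e+6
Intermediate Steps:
u = 3/5 (u = 3*(1/5) = 3/5 ≈ 0.60000)
R(g, M) = 8/5 (R(g, M) = 3/5 + 1 = 8/5)
N(G) = 1776/5 + 8*G/5 (N(G) = 8*(G + 222)/5 = 8*(222 + G)/5 = 1776/5 + 8*G/5)
((-430636 + N(-414)) - 1633049) - 3916352 = ((-430636 + (1776/5 + (8/5)*(-414))) - 1633049) - 3916352 = ((-430636 + (1776/5 - 3312/5)) - 1633049) - 3916352 = ((-430636 - 1536/5) - 1633049) - 3916352 = (-2154716/5 - 1633049) - 3916352 = -10319961/5 - 3916352 = -29901721/5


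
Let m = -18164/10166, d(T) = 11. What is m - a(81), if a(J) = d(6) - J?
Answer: 346728/5083 ≈ 68.213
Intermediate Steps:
m = -9082/5083 (m = -18164*1/10166 = -9082/5083 ≈ -1.7867)
a(J) = 11 - J
m - a(81) = -9082/5083 - (11 - 1*81) = -9082/5083 - (11 - 81) = -9082/5083 - 1*(-70) = -9082/5083 + 70 = 346728/5083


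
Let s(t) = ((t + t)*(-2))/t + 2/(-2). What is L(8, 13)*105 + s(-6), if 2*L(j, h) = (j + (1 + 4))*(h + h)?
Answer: 17740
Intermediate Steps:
L(j, h) = h*(5 + j) (L(j, h) = ((j + (1 + 4))*(h + h))/2 = ((j + 5)*(2*h))/2 = ((5 + j)*(2*h))/2 = (2*h*(5 + j))/2 = h*(5 + j))
s(t) = -5 (s(t) = ((2*t)*(-2))/t + 2*(-1/2) = (-4*t)/t - 1 = -4 - 1 = -5)
L(8, 13)*105 + s(-6) = (13*(5 + 8))*105 - 5 = (13*13)*105 - 5 = 169*105 - 5 = 17745 - 5 = 17740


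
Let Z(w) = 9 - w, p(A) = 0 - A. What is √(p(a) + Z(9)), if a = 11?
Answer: I*√11 ≈ 3.3166*I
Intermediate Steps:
p(A) = -A
√(p(a) + Z(9)) = √(-1*11 + (9 - 1*9)) = √(-11 + (9 - 9)) = √(-11 + 0) = √(-11) = I*√11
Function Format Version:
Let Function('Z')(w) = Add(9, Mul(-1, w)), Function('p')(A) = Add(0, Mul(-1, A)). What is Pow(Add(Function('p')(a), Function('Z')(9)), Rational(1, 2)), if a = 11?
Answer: Mul(I, Pow(11, Rational(1, 2))) ≈ Mul(3.3166, I)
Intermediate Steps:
Function('p')(A) = Mul(-1, A)
Pow(Add(Function('p')(a), Function('Z')(9)), Rational(1, 2)) = Pow(Add(Mul(-1, 11), Add(9, Mul(-1, 9))), Rational(1, 2)) = Pow(Add(-11, Add(9, -9)), Rational(1, 2)) = Pow(Add(-11, 0), Rational(1, 2)) = Pow(-11, Rational(1, 2)) = Mul(I, Pow(11, Rational(1, 2)))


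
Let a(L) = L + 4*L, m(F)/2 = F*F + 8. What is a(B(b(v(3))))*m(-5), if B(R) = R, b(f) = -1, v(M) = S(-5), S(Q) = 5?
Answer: -330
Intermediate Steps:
v(M) = 5
m(F) = 16 + 2*F**2 (m(F) = 2*(F*F + 8) = 2*(F**2 + 8) = 2*(8 + F**2) = 16 + 2*F**2)
a(L) = 5*L
a(B(b(v(3))))*m(-5) = (5*(-1))*(16 + 2*(-5)**2) = -5*(16 + 2*25) = -5*(16 + 50) = -5*66 = -330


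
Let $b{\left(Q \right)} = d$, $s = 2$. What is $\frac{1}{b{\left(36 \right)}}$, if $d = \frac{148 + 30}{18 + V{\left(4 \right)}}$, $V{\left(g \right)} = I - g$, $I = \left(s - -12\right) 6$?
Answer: $\frac{49}{89} \approx 0.55056$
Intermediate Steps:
$I = 84$ ($I = \left(2 - -12\right) 6 = \left(2 + 12\right) 6 = 14 \cdot 6 = 84$)
$V{\left(g \right)} = 84 - g$
$d = \frac{89}{49}$ ($d = \frac{148 + 30}{18 + \left(84 - 4\right)} = \frac{178}{18 + \left(84 - 4\right)} = \frac{178}{18 + 80} = \frac{178}{98} = 178 \cdot \frac{1}{98} = \frac{89}{49} \approx 1.8163$)
$b{\left(Q \right)} = \frac{89}{49}$
$\frac{1}{b{\left(36 \right)}} = \frac{1}{\frac{89}{49}} = \frac{49}{89}$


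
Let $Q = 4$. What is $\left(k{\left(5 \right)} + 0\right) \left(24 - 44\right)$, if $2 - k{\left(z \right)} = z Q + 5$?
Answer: $460$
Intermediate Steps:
$k{\left(z \right)} = -3 - 4 z$ ($k{\left(z \right)} = 2 - \left(z 4 + 5\right) = 2 - \left(4 z + 5\right) = 2 - \left(5 + 4 z\right) = -3 - 4 z$)
$\left(k{\left(5 \right)} + 0\right) \left(24 - 44\right) = \left(\left(-3 - 20\right) + 0\right) \left(24 - 44\right) = \left(\left(-3 - 20\right) + 0\right) \left(-20\right) = \left(-23 + 0\right) \left(-20\right) = \left(-23\right) \left(-20\right) = 460$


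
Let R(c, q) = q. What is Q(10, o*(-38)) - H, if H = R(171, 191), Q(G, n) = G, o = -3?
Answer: -181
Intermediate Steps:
H = 191
Q(10, o*(-38)) - H = 10 - 1*191 = 10 - 191 = -181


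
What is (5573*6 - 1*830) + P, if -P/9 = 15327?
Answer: -105335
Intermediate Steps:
P = -137943 (P = -9*15327 = -137943)
(5573*6 - 1*830) + P = (5573*6 - 1*830) - 137943 = (33438 - 830) - 137943 = 32608 - 137943 = -105335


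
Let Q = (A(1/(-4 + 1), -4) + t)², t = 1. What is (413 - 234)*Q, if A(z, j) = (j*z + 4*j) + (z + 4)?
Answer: 17900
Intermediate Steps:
A(z, j) = 4 + z + 4*j + j*z (A(z, j) = (4*j + j*z) + (4 + z) = 4 + z + 4*j + j*z)
Q = 100 (Q = ((4 + 1/(-4 + 1) + 4*(-4) - 4/(-4 + 1)) + 1)² = ((4 + 1/(-3) - 16 - 4/(-3)) + 1)² = ((4 - ⅓ - 16 - 4*(-⅓)) + 1)² = ((4 - ⅓ - 16 + 4/3) + 1)² = (-11 + 1)² = (-10)² = 100)
(413 - 234)*Q = (413 - 234)*100 = 179*100 = 17900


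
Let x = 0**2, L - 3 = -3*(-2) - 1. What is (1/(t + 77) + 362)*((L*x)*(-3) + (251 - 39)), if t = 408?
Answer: 37221052/485 ≈ 76744.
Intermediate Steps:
L = 8 (L = 3 + (-3*(-2) - 1) = 3 + (6 - 1) = 3 + 5 = 8)
x = 0
(1/(t + 77) + 362)*((L*x)*(-3) + (251 - 39)) = (1/(408 + 77) + 362)*((8*0)*(-3) + (251 - 39)) = (1/485 + 362)*(0*(-3) + 212) = (1/485 + 362)*(0 + 212) = (175571/485)*212 = 37221052/485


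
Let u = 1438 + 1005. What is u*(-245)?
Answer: -598535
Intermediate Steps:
u = 2443
u*(-245) = 2443*(-245) = -598535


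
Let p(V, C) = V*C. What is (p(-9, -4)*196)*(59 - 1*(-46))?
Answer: 740880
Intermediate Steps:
p(V, C) = C*V
(p(-9, -4)*196)*(59 - 1*(-46)) = (-4*(-9)*196)*(59 - 1*(-46)) = (36*196)*(59 + 46) = 7056*105 = 740880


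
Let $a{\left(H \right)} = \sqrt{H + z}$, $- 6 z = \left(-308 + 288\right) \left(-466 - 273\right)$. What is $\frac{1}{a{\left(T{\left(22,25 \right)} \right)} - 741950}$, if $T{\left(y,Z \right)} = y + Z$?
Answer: $- \frac{202350}{150133583159} - \frac{i \sqrt{21747}}{1651469414749} \approx -1.3478 \cdot 10^{-6} - 8.9295 \cdot 10^{-11} i$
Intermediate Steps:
$T{\left(y,Z \right)} = Z + y$
$z = - \frac{7390}{3}$ ($z = - \frac{\left(-308 + 288\right) \left(-466 - 273\right)}{6} = - \frac{\left(-20\right) \left(-739\right)}{6} = \left(- \frac{1}{6}\right) 14780 = - \frac{7390}{3} \approx -2463.3$)
$a{\left(H \right)} = \sqrt{- \frac{7390}{3} + H}$ ($a{\left(H \right)} = \sqrt{H - \frac{7390}{3}} = \sqrt{- \frac{7390}{3} + H}$)
$\frac{1}{a{\left(T{\left(22,25 \right)} \right)} - 741950} = \frac{1}{\frac{\sqrt{-22170 + 9 \left(25 + 22\right)}}{3} - 741950} = \frac{1}{\frac{\sqrt{-22170 + 9 \cdot 47}}{3} - 741950} = \frac{1}{\frac{\sqrt{-22170 + 423}}{3} - 741950} = \frac{1}{\frac{\sqrt{-21747}}{3} - 741950} = \frac{1}{\frac{i \sqrt{21747}}{3} - 741950} = \frac{1}{-741950 + \frac{i \sqrt{21747}}{3}}$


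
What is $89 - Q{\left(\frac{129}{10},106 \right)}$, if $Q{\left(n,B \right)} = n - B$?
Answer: $\frac{1821}{10} \approx 182.1$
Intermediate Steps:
$89 - Q{\left(\frac{129}{10},106 \right)} = 89 - \left(\frac{129}{10} - 106\right) = 89 - - \frac{931}{10} = 89 + \frac{931}{10} = \frac{1821}{10}$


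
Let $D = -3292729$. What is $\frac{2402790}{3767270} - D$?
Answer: $\frac{95420012174}{28979} \approx 3.2927 \cdot 10^{6}$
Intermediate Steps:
$\frac{2402790}{3767270} - D = \frac{2402790}{3767270} - -3292729 = 2402790 \cdot \frac{1}{3767270} + 3292729 = \frac{18483}{28979} + 3292729 = \frac{95420012174}{28979}$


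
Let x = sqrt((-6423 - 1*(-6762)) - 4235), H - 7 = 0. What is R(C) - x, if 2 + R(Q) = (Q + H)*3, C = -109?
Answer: -308 - 2*I*sqrt(974) ≈ -308.0 - 62.418*I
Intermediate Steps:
H = 7 (H = 7 + 0 = 7)
x = 2*I*sqrt(974) (x = sqrt((-6423 + 6762) - 4235) = sqrt(339 - 4235) = sqrt(-3896) = 2*I*sqrt(974) ≈ 62.418*I)
R(Q) = 19 + 3*Q (R(Q) = -2 + (Q + 7)*3 = -2 + (7 + Q)*3 = -2 + (21 + 3*Q) = 19 + 3*Q)
R(C) - x = (19 + 3*(-109)) - 2*I*sqrt(974) = (19 - 327) - 2*I*sqrt(974) = -308 - 2*I*sqrt(974)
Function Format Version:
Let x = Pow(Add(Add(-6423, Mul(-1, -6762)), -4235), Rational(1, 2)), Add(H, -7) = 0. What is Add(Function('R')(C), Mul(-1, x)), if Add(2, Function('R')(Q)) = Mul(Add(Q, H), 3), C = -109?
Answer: Add(-308, Mul(-2, I, Pow(974, Rational(1, 2)))) ≈ Add(-308.00, Mul(-62.418, I))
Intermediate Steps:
H = 7 (H = Add(7, 0) = 7)
x = Mul(2, I, Pow(974, Rational(1, 2))) (x = Pow(Add(Add(-6423, 6762), -4235), Rational(1, 2)) = Pow(Add(339, -4235), Rational(1, 2)) = Pow(-3896, Rational(1, 2)) = Mul(2, I, Pow(974, Rational(1, 2))) ≈ Mul(62.418, I))
Function('R')(Q) = Add(19, Mul(3, Q)) (Function('R')(Q) = Add(-2, Mul(Add(Q, 7), 3)) = Add(-2, Mul(Add(7, Q), 3)) = Add(-2, Add(21, Mul(3, Q))) = Add(19, Mul(3, Q)))
Add(Function('R')(C), Mul(-1, x)) = Add(Add(19, Mul(3, -109)), Mul(-1, Mul(2, I, Pow(974, Rational(1, 2))))) = Add(Add(19, -327), Mul(-2, I, Pow(974, Rational(1, 2)))) = Add(-308, Mul(-2, I, Pow(974, Rational(1, 2))))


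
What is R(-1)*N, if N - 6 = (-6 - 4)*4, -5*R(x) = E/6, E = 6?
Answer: 34/5 ≈ 6.8000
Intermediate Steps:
R(x) = -1/5 (R(x) = -6/(5*6) = -1/5*1 = -1/5)
N = -34 (N = 6 + (-6 - 4)*4 = 6 - 10*4 = 6 - 40 = -34)
R(-1)*N = -1/5*(-34) = 34/5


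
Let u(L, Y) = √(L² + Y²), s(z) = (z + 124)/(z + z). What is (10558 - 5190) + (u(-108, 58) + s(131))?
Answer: 1406671/262 + 34*√13 ≈ 5491.6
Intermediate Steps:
s(z) = (124 + z)/(2*z) (s(z) = (124 + z)/((2*z)) = (124 + z)*(1/(2*z)) = (124 + z)/(2*z))
(10558 - 5190) + (u(-108, 58) + s(131)) = (10558 - 5190) + (√((-108)² + 58²) + (½)*(124 + 131)/131) = 5368 + (√(11664 + 3364) + (½)*(1/131)*255) = 5368 + (√15028 + 255/262) = 5368 + (34*√13 + 255/262) = 5368 + (255/262 + 34*√13) = 1406671/262 + 34*√13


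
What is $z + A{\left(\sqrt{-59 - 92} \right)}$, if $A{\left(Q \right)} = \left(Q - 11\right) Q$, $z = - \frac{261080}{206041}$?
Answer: $- \frac{31373271}{206041} - 11 i \sqrt{151} \approx -152.27 - 135.17 i$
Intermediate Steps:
$z = - \frac{261080}{206041}$ ($z = \left(-261080\right) \frac{1}{206041} = - \frac{261080}{206041} \approx -1.2671$)
$A{\left(Q \right)} = Q \left(-11 + Q\right)$ ($A{\left(Q \right)} = \left(-11 + Q\right) Q = Q \left(-11 + Q\right)$)
$z + A{\left(\sqrt{-59 - 92} \right)} = - \frac{261080}{206041} + \sqrt{-59 - 92} \left(-11 + \sqrt{-59 - 92}\right) = - \frac{261080}{206041} + \sqrt{-151} \left(-11 + \sqrt{-151}\right) = - \frac{261080}{206041} + i \sqrt{151} \left(-11 + i \sqrt{151}\right)$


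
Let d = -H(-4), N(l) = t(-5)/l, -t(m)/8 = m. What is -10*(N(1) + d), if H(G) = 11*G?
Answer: -840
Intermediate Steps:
t(m) = -8*m
N(l) = 40/l (N(l) = (-8*(-5))/l = 40/l)
d = 44 (d = -11*(-4) = -1*(-44) = 44)
-10*(N(1) + d) = -10*(40/1 + 44) = -10*(40*1 + 44) = -10*(40 + 44) = -10*84 = -840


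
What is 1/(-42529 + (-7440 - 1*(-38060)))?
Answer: -1/11909 ≈ -8.3970e-5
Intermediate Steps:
1/(-42529 + (-7440 - 1*(-38060))) = 1/(-42529 + (-7440 + 38060)) = 1/(-42529 + 30620) = 1/(-11909) = -1/11909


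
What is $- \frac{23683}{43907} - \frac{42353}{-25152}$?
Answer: $\frac{1263918355}{1104348864} \approx 1.1445$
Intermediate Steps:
$- \frac{23683}{43907} - \frac{42353}{-25152} = \left(-23683\right) \frac{1}{43907} - - \frac{42353}{25152} = - \frac{23683}{43907} + \frac{42353}{25152} = \frac{1263918355}{1104348864}$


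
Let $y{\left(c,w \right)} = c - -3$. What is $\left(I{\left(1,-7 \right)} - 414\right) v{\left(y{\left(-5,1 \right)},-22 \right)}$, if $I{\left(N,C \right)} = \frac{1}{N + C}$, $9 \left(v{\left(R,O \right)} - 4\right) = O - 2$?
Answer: $- \frac{4970}{9} \approx -552.22$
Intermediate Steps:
$y{\left(c,w \right)} = 3 + c$ ($y{\left(c,w \right)} = c + 3 = 3 + c$)
$v{\left(R,O \right)} = \frac{34}{9} + \frac{O}{9}$ ($v{\left(R,O \right)} = 4 + \frac{O - 2}{9} = 4 + \frac{-2 + O}{9} = 4 + \left(- \frac{2}{9} + \frac{O}{9}\right) = \frac{34}{9} + \frac{O}{9}$)
$I{\left(N,C \right)} = \frac{1}{C + N}$
$\left(I{\left(1,-7 \right)} - 414\right) v{\left(y{\left(-5,1 \right)},-22 \right)} = \left(\frac{1}{-7 + 1} - 414\right) \left(\frac{34}{9} + \frac{1}{9} \left(-22\right)\right) = \left(\frac{1}{-6} - 414\right) \left(\frac{34}{9} - \frac{22}{9}\right) = \left(- \frac{1}{6} - 414\right) \frac{4}{3} = \left(- \frac{2485}{6}\right) \frac{4}{3} = - \frac{4970}{9}$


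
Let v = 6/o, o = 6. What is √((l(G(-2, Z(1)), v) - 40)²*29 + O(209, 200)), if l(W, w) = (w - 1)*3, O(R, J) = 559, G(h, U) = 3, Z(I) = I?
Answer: √46959 ≈ 216.70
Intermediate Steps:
v = 1 (v = 6/6 = 6*(⅙) = 1)
l(W, w) = -3 + 3*w (l(W, w) = (-1 + w)*3 = -3 + 3*w)
√((l(G(-2, Z(1)), v) - 40)²*29 + O(209, 200)) = √(((-3 + 3*1) - 40)²*29 + 559) = √(((-3 + 3) - 40)²*29 + 559) = √((0 - 40)²*29 + 559) = √((-40)²*29 + 559) = √(1600*29 + 559) = √(46400 + 559) = √46959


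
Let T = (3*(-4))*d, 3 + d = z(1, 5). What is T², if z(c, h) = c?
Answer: 576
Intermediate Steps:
d = -2 (d = -3 + 1 = -2)
T = 24 (T = (3*(-4))*(-2) = -12*(-2) = 24)
T² = 24² = 576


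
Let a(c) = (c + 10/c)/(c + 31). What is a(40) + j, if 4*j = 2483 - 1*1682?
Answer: 14258/71 ≈ 200.82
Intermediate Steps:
a(c) = (c + 10/c)/(31 + c)
j = 801/4 (j = (2483 - 1*1682)/4 = (2483 - 1682)/4 = (¼)*801 = 801/4 ≈ 200.25)
a(40) + j = (10 + 40²)/(40*(31 + 40)) + 801/4 = (1/40)*(10 + 1600)/71 + 801/4 = (1/40)*(1/71)*1610 + 801/4 = 161/284 + 801/4 = 14258/71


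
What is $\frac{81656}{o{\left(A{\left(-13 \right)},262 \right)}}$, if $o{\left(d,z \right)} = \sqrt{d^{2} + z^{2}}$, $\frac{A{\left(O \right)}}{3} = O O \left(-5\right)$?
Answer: $\frac{81656 \sqrt{6494869}}{6494869} \approx 32.041$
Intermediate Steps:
$A{\left(O \right)} = - 15 O^{2}$ ($A{\left(O \right)} = 3 O O \left(-5\right) = 3 O^{2} \left(-5\right) = 3 \left(- 5 O^{2}\right) = - 15 O^{2}$)
$\frac{81656}{o{\left(A{\left(-13 \right)},262 \right)}} = \frac{81656}{\sqrt{\left(- 15 \left(-13\right)^{2}\right)^{2} + 262^{2}}} = \frac{81656}{\sqrt{\left(\left(-15\right) 169\right)^{2} + 68644}} = \frac{81656}{\sqrt{\left(-2535\right)^{2} + 68644}} = \frac{81656}{\sqrt{6426225 + 68644}} = \frac{81656}{\sqrt{6494869}} = 81656 \frac{\sqrt{6494869}}{6494869} = \frac{81656 \sqrt{6494869}}{6494869}$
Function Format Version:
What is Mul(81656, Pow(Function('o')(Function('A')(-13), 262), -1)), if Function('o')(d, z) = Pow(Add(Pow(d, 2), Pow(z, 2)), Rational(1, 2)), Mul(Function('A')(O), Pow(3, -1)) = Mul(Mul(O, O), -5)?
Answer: Mul(Rational(81656, 6494869), Pow(6494869, Rational(1, 2))) ≈ 32.041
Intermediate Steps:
Function('A')(O) = Mul(-15, Pow(O, 2)) (Function('A')(O) = Mul(3, Mul(Mul(O, O), -5)) = Mul(3, Mul(Pow(O, 2), -5)) = Mul(3, Mul(-5, Pow(O, 2))) = Mul(-15, Pow(O, 2)))
Mul(81656, Pow(Function('o')(Function('A')(-13), 262), -1)) = Mul(81656, Pow(Pow(Add(Pow(Mul(-15, Pow(-13, 2)), 2), Pow(262, 2)), Rational(1, 2)), -1)) = Mul(81656, Pow(Pow(Add(Pow(Mul(-15, 169), 2), 68644), Rational(1, 2)), -1)) = Mul(81656, Pow(Pow(Add(Pow(-2535, 2), 68644), Rational(1, 2)), -1)) = Mul(81656, Pow(Pow(Add(6426225, 68644), Rational(1, 2)), -1)) = Mul(81656, Pow(Pow(6494869, Rational(1, 2)), -1)) = Mul(81656, Mul(Rational(1, 6494869), Pow(6494869, Rational(1, 2)))) = Mul(Rational(81656, 6494869), Pow(6494869, Rational(1, 2)))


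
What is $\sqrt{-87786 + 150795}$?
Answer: $3 \sqrt{7001} \approx 251.02$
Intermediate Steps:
$\sqrt{-87786 + 150795} = \sqrt{63009} = 3 \sqrt{7001}$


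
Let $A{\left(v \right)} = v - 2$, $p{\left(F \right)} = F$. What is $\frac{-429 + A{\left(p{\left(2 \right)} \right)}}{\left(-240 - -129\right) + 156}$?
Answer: $- \frac{143}{15} \approx -9.5333$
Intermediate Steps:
$A{\left(v \right)} = -2 + v$ ($A{\left(v \right)} = v - 2 = -2 + v$)
$\frac{-429 + A{\left(p{\left(2 \right)} \right)}}{\left(-240 - -129\right) + 156} = \frac{-429 + \left(-2 + 2\right)}{\left(-240 - -129\right) + 156} = \frac{-429 + 0}{\left(-240 + 129\right) + 156} = - \frac{429}{-111 + 156} = - \frac{429}{45} = \left(-429\right) \frac{1}{45} = - \frac{143}{15}$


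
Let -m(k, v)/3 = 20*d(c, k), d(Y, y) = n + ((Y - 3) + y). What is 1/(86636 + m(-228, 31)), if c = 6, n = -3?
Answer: 1/100316 ≈ 9.9685e-6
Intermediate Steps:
d(Y, y) = -6 + Y + y (d(Y, y) = -3 + ((Y - 3) + y) = -3 + ((-3 + Y) + y) = -3 + (-3 + Y + y) = -6 + Y + y)
m(k, v) = -60*k (m(k, v) = -60*(-6 + 6 + k) = -60*k)
1/(86636 + m(-228, 31)) = 1/(86636 - 60*(-228)) = 1/(86636 + 13680) = 1/100316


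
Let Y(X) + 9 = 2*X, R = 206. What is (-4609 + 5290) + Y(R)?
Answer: 1084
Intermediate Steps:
Y(X) = -9 + 2*X
(-4609 + 5290) + Y(R) = (-4609 + 5290) + (-9 + 2*206) = 681 + (-9 + 412) = 681 + 403 = 1084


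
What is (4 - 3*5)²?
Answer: 121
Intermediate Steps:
(4 - 3*5)² = (4 - 15)² = (-11)² = 121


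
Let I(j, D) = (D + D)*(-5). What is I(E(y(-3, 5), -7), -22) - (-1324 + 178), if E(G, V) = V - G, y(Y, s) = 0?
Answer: 1366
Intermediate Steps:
I(j, D) = -10*D (I(j, D) = (2*D)*(-5) = -10*D)
I(E(y(-3, 5), -7), -22) - (-1324 + 178) = -10*(-22) - (-1324 + 178) = 220 - 1*(-1146) = 220 + 1146 = 1366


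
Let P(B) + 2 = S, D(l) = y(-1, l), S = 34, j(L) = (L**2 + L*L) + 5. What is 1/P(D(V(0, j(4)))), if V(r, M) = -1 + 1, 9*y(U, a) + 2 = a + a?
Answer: 1/32 ≈ 0.031250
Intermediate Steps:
y(U, a) = -2/9 + 2*a/9 (y(U, a) = -2/9 + (a + a)/9 = -2/9 + (2*a)/9 = -2/9 + 2*a/9)
j(L) = 5 + 2*L**2 (j(L) = (L**2 + L**2) + 5 = 2*L**2 + 5 = 5 + 2*L**2)
V(r, M) = 0
D(l) = -2/9 + 2*l/9
P(B) = 32 (P(B) = -2 + 34 = 32)
1/P(D(V(0, j(4)))) = 1/32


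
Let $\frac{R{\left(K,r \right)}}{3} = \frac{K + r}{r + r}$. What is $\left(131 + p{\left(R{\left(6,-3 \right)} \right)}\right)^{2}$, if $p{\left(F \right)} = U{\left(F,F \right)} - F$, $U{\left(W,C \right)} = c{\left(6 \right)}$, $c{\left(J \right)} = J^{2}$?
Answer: $\frac{113569}{4} \approx 28392.0$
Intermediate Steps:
$R{\left(K,r \right)} = \frac{3 \left(K + r\right)}{2 r}$ ($R{\left(K,r \right)} = 3 \frac{K + r}{r + r} = 3 \frac{K + r}{2 r} = \frac{3 \left(K + r\right)}{2 r}$)
$U{\left(W,C \right)} = 36$ ($U{\left(W,C \right)} = 6^{2} = 36$)
$p{\left(F \right)} = 36 - F$
$\left(131 + p{\left(R{\left(6,-3 \right)} \right)}\right)^{2} = \left(131 + \left(36 - \frac{3 \left(6 - 3\right)}{2 \left(-3\right)}\right)\right)^{2} = \left(131 + \left(36 - \frac{3}{2} \left(- \frac{1}{3}\right) 3\right)\right)^{2} = \left(131 + \left(36 - - \frac{3}{2}\right)\right)^{2} = \left(131 + \left(36 + \frac{3}{2}\right)\right)^{2} = \left(131 + \frac{75}{2}\right)^{2} = \left(\frac{337}{2}\right)^{2} = \frac{113569}{4}$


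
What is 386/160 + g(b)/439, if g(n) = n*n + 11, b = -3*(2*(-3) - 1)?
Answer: 120887/35120 ≈ 3.4421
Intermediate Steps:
b = 21 (b = -3*(-6 - 1) = -3*(-7) = 21)
g(n) = 11 + n² (g(n) = n² + 11 = 11 + n²)
386/160 + g(b)/439 = 386/160 + (11 + 21²)/439 = 386*(1/160) + (11 + 441)*(1/439) = 193/80 + 452*(1/439) = 193/80 + 452/439 = 120887/35120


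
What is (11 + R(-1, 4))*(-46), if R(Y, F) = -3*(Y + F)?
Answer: -92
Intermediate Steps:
R(Y, F) = -3*F - 3*Y (R(Y, F) = -3*(F + Y) = -3*F - 3*Y)
(11 + R(-1, 4))*(-46) = (11 + (-3*4 - 3*(-1)))*(-46) = (11 + (-12 + 3))*(-46) = (11 - 9)*(-46) = 2*(-46) = -92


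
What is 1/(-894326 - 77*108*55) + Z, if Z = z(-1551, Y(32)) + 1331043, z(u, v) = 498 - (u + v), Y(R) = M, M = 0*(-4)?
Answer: 1801948454951/1351706 ≈ 1.3331e+6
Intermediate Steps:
M = 0
Y(R) = 0
z(u, v) = 498 - u - v (z(u, v) = 498 + (-u - v) = 498 - u - v)
Z = 1333092 (Z = (498 - 1*(-1551) - 1*0) + 1331043 = (498 + 1551 + 0) + 1331043 = 2049 + 1331043 = 1333092)
1/(-894326 - 77*108*55) + Z = 1/(-894326 - 77*108*55) + 1333092 = 1/(-894326 - 8316*55) + 1333092 = 1/(-894326 - 457380) + 1333092 = 1/(-1351706) + 1333092 = -1/1351706 + 1333092 = 1801948454951/1351706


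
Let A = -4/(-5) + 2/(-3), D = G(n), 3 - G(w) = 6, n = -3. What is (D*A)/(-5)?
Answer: 2/25 ≈ 0.080000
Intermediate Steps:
G(w) = -3 (G(w) = 3 - 1*6 = 3 - 6 = -3)
D = -3
A = 2/15 (A = -4*(-⅕) + 2*(-⅓) = ⅘ - ⅔ = 2/15 ≈ 0.13333)
(D*A)/(-5) = -3*2/15/(-5) = -⅖*(-⅕) = 2/25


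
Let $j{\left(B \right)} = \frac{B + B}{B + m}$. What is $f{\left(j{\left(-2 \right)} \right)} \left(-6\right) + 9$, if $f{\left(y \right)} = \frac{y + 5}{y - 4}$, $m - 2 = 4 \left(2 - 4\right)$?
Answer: $\frac{129}{7} \approx 18.429$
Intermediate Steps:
$m = -6$ ($m = 2 + 4 \left(2 - 4\right) = 2 + 4 \left(-2\right) = 2 - 8 = -6$)
$j{\left(B \right)} = \frac{2 B}{-6 + B}$ ($j{\left(B \right)} = \frac{B + B}{B - 6} = \frac{2 B}{-6 + B}$)
$f{\left(y \right)} = \frac{5 + y}{-4 + y}$
$f{\left(j{\left(-2 \right)} \right)} \left(-6\right) + 9 = \frac{5 + 2 \left(-2\right) \frac{1}{-6 - 2}}{-4 + 2 \left(-2\right) \frac{1}{-6 - 2}} \left(-6\right) + 9 = \frac{5 + 2 \left(-2\right) \frac{1}{-8}}{-4 + 2 \left(-2\right) \frac{1}{-8}} \left(-6\right) + 9 = \frac{5 + 2 \left(-2\right) \left(- \frac{1}{8}\right)}{-4 + 2 \left(-2\right) \left(- \frac{1}{8}\right)} \left(-6\right) + 9 = \frac{5 + \frac{1}{2}}{-4 + \frac{1}{2}} \left(-6\right) + 9 = \frac{1}{- \frac{7}{2}} \cdot \frac{11}{2} \left(-6\right) + 9 = \left(- \frac{2}{7}\right) \frac{11}{2} \left(-6\right) + 9 = \left(- \frac{11}{7}\right) \left(-6\right) + 9 = \frac{66}{7} + 9 = \frac{129}{7}$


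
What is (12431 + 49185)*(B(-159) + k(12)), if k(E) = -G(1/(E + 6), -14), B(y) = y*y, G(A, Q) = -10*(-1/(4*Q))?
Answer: 10904075692/7 ≈ 1.5577e+9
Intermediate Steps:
G(A, Q) = 5/(2*Q) (G(A, Q) = -10*(-1/(4*Q)) = -(-5)/(2*Q) = 5/(2*Q))
B(y) = y²
k(E) = 5/28 (k(E) = -5/(2*(-14)) = -5*(-1)/(2*14) = -1*(-5/28) = 5/28)
(12431 + 49185)*(B(-159) + k(12)) = (12431 + 49185)*((-159)² + 5/28) = 61616*(25281 + 5/28) = 61616*(707873/28) = 10904075692/7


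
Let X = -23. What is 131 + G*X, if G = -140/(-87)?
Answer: 8177/87 ≈ 93.989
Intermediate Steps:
G = 140/87 (G = -140*(-1/87) = 140/87 ≈ 1.6092)
131 + G*X = 131 + (140/87)*(-23) = 131 - 3220/87 = 8177/87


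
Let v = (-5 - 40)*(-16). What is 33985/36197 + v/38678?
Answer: 95752405/100001969 ≈ 0.95751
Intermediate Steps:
v = 720 (v = -45*(-16) = 720)
33985/36197 + v/38678 = 33985/36197 + 720/38678 = 33985*(1/36197) + 720*(1/38678) = 4855/5171 + 360/19339 = 95752405/100001969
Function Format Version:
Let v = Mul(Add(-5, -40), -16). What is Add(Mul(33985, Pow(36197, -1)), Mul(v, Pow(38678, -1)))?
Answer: Rational(95752405, 100001969) ≈ 0.95751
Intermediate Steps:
v = 720 (v = Mul(-45, -16) = 720)
Add(Mul(33985, Pow(36197, -1)), Mul(v, Pow(38678, -1))) = Add(Mul(33985, Pow(36197, -1)), Mul(720, Pow(38678, -1))) = Add(Mul(33985, Rational(1, 36197)), Mul(720, Rational(1, 38678))) = Add(Rational(4855, 5171), Rational(360, 19339)) = Rational(95752405, 100001969)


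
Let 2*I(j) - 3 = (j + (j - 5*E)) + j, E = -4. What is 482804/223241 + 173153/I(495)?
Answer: 39018883089/168323714 ≈ 231.81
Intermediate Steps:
I(j) = 23/2 + 3*j/2 (I(j) = 3/2 + ((j + (j - 5*(-4))) + j)/2 = 3/2 + ((j + (j + 20)) + j)/2 = 3/2 + ((j + (20 + j)) + j)/2 = 3/2 + ((20 + 2*j) + j)/2 = 3/2 + (20 + 3*j)/2 = 3/2 + (10 + 3*j/2) = 23/2 + 3*j/2)
482804/223241 + 173153/I(495) = 482804/223241 + 173153/(23/2 + (3/2)*495) = 482804*(1/223241) + 173153/(23/2 + 1485/2) = 482804/223241 + 173153/754 = 39018883089/168323714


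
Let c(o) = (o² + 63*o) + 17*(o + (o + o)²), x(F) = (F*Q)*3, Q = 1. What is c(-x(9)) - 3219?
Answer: 44922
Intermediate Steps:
x(F) = 3*F (x(F) = (F*1)*3 = F*3 = 3*F)
c(o) = 69*o² + 80*o (c(o) = (o² + 63*o) + 17*(o + (2*o)²) = (o² + 63*o) + 17*(o + 4*o²) = (o² + 63*o) + (17*o + 68*o²) = 69*o² + 80*o)
c(-x(9)) - 3219 = (-3*9)*(80 + 69*(-3*9)) - 3219 = (-1*27)*(80 + 69*(-1*27)) - 3219 = -27*(80 + 69*(-27)) - 3219 = -27*(80 - 1863) - 3219 = -27*(-1783) - 3219 = 48141 - 3219 = 44922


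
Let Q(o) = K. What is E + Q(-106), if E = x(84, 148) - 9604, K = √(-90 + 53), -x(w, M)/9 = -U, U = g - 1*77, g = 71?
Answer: -9658 + I*√37 ≈ -9658.0 + 6.0828*I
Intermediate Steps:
U = -6 (U = 71 - 1*77 = 71 - 77 = -6)
x(w, M) = -54 (x(w, M) = -(-9)*(-6) = -9*6 = -54)
K = I*√37 (K = √(-37) = I*√37 ≈ 6.0828*I)
Q(o) = I*√37
E = -9658 (E = -54 - 9604 = -9658)
E + Q(-106) = -9658 + I*√37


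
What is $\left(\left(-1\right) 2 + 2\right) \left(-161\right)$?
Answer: $0$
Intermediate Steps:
$\left(\left(-1\right) 2 + 2\right) \left(-161\right) = \left(-2 + 2\right) \left(-161\right) = 0 \left(-161\right) = 0$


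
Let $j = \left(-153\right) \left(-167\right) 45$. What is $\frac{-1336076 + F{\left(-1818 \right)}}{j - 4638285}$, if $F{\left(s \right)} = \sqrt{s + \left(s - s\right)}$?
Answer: $\frac{668038}{1744245} - \frac{i \sqrt{202}}{1162830} \approx 0.383 - 1.2222 \cdot 10^{-5} i$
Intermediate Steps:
$j = 1149795$ ($j = 25551 \cdot 45 = 1149795$)
$F{\left(s \right)} = \sqrt{s}$ ($F{\left(s \right)} = \sqrt{s + 0} = \sqrt{s}$)
$\frac{-1336076 + F{\left(-1818 \right)}}{j - 4638285} = \frac{-1336076 + \sqrt{-1818}}{1149795 - 4638285} = \frac{-1336076 + 3 i \sqrt{202}}{-3488490} = \left(-1336076 + 3 i \sqrt{202}\right) \left(- \frac{1}{3488490}\right) = \frac{668038}{1744245} - \frac{i \sqrt{202}}{1162830}$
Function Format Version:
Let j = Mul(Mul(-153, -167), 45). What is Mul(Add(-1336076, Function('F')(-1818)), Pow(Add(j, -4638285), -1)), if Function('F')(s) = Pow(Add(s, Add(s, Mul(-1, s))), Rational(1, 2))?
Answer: Add(Rational(668038, 1744245), Mul(Rational(-1, 1162830), I, Pow(202, Rational(1, 2)))) ≈ Add(0.38300, Mul(-1.2222e-5, I))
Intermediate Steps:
j = 1149795 (j = Mul(25551, 45) = 1149795)
Function('F')(s) = Pow(s, Rational(1, 2)) (Function('F')(s) = Pow(Add(s, 0), Rational(1, 2)) = Pow(s, Rational(1, 2)))
Mul(Add(-1336076, Function('F')(-1818)), Pow(Add(j, -4638285), -1)) = Mul(Add(-1336076, Pow(-1818, Rational(1, 2))), Pow(Add(1149795, -4638285), -1)) = Mul(Add(-1336076, Mul(3, I, Pow(202, Rational(1, 2)))), Pow(-3488490, -1)) = Mul(Add(-1336076, Mul(3, I, Pow(202, Rational(1, 2)))), Rational(-1, 3488490)) = Add(Rational(668038, 1744245), Mul(Rational(-1, 1162830), I, Pow(202, Rational(1, 2))))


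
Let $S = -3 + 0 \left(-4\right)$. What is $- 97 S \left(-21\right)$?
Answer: $-6111$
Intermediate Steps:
$S = -3$ ($S = -3 + 0 = -3$)
$- 97 S \left(-21\right) = \left(-97\right) \left(-3\right) \left(-21\right) = 291 \left(-21\right) = -6111$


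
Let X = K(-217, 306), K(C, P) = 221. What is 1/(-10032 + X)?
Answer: -1/9811 ≈ -0.00010193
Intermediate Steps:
X = 221
1/(-10032 + X) = 1/(-10032 + 221) = 1/(-9811) = -1/9811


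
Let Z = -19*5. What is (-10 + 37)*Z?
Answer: -2565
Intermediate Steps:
Z = -95
(-10 + 37)*Z = (-10 + 37)*(-95) = 27*(-95) = -2565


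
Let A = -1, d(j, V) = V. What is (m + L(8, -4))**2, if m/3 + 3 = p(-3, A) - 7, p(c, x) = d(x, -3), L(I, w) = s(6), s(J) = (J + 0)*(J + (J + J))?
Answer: 4761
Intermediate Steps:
s(J) = 3*J**2 (s(J) = J*(J + 2*J) = J*(3*J) = 3*J**2)
L(I, w) = 108 (L(I, w) = 3*6**2 = 3*36 = 108)
p(c, x) = -3
m = -39 (m = -9 + 3*(-3 - 7) = -9 + 3*(-10) = -9 - 30 = -39)
(m + L(8, -4))**2 = (-39 + 108)**2 = 69**2 = 4761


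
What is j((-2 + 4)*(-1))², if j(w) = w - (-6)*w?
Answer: 196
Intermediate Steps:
j(w) = 7*w (j(w) = w + 6*w = 7*w)
j((-2 + 4)*(-1))² = (7*((-2 + 4)*(-1)))² = (7*(2*(-1)))² = (7*(-2))² = (-14)² = 196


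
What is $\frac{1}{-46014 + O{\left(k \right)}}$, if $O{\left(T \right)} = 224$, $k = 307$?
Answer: $- \frac{1}{45790} \approx -2.1839 \cdot 10^{-5}$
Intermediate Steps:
$\frac{1}{-46014 + O{\left(k \right)}} = \frac{1}{-46014 + 224} = \frac{1}{-45790} = - \frac{1}{45790}$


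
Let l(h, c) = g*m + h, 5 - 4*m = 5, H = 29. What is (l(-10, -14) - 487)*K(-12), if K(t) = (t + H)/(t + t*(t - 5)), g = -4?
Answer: -8449/192 ≈ -44.005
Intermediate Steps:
m = 0 (m = 5/4 - ¼*5 = 5/4 - 5/4 = 0)
K(t) = (29 + t)/(t + t*(-5 + t)) (K(t) = (t + 29)/(t + t*(t - 5)) = (29 + t)/(t + t*(-5 + t)))
l(h, c) = h (l(h, c) = -4*0 + h = 0 + h = h)
(l(-10, -14) - 487)*K(-12) = (-10 - 487)*((29 - 12)/((-12)*(-4 - 12))) = -(-497)*17/(12*(-16)) = -(-497)*(-1)*17/(12*16) = -497*17/192 = -8449/192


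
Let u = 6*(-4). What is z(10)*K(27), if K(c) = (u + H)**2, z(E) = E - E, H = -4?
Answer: 0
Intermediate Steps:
u = -24
z(E) = 0
K(c) = 784 (K(c) = (-24 - 4)**2 = (-28)**2 = 784)
z(10)*K(27) = 0*784 = 0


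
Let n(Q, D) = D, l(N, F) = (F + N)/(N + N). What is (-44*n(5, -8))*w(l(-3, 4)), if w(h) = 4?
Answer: 1408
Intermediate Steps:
l(N, F) = (F + N)/(2*N) (l(N, F) = (F + N)/((2*N)) = (F + N)*(1/(2*N)) = (F + N)/(2*N))
(-44*n(5, -8))*w(l(-3, 4)) = -44*(-8)*4 = 352*4 = 1408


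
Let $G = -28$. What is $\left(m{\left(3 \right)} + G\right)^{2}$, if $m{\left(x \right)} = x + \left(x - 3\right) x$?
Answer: $625$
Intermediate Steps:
$m{\left(x \right)} = x + x \left(-3 + x\right)$ ($m{\left(x \right)} = x + \left(-3 + x\right) x = x + x \left(-3 + x\right)$)
$\left(m{\left(3 \right)} + G\right)^{2} = \left(3 \left(-2 + 3\right) - 28\right)^{2} = \left(3 \cdot 1 - 28\right)^{2} = \left(3 - 28\right)^{2} = \left(-25\right)^{2} = 625$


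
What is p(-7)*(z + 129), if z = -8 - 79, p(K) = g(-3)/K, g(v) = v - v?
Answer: 0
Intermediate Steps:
g(v) = 0
p(K) = 0 (p(K) = 0/K = 0)
z = -87
p(-7)*(z + 129) = 0*(-87 + 129) = 0*42 = 0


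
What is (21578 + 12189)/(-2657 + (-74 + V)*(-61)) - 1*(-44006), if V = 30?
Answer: 1221929/27 ≈ 45257.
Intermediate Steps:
(21578 + 12189)/(-2657 + (-74 + V)*(-61)) - 1*(-44006) = (21578 + 12189)/(-2657 + (-74 + 30)*(-61)) - 1*(-44006) = 33767/(-2657 - 44*(-61)) + 44006 = 33767/(-2657 + 2684) + 44006 = 33767/27 + 44006 = 1221929/27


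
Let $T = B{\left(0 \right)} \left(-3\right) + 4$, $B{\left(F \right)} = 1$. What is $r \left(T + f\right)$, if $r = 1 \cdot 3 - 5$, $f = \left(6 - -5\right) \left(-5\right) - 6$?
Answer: $120$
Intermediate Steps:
$f = -61$ ($f = \left(6 + 5\right) \left(-5\right) - 6 = 11 \left(-5\right) - 6 = -55 - 6 = -61$)
$r = -2$ ($r = 3 - 5 = -2$)
$T = 1$ ($T = 1 \left(-3\right) + 4 = -3 + 4 = 1$)
$r \left(T + f\right) = - 2 \left(1 - 61\right) = \left(-2\right) \left(-60\right) = 120$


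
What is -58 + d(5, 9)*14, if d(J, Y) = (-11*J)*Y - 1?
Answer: -7002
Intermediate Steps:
d(J, Y) = -1 - 11*J*Y (d(J, Y) = -11*J*Y - 1 = -1 - 11*J*Y)
-58 + d(5, 9)*14 = -58 + (-1 - 11*5*9)*14 = -58 + (-1 - 495)*14 = -58 - 496*14 = -58 - 6944 = -7002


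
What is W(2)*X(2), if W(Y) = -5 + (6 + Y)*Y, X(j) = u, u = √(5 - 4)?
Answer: 11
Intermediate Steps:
u = 1 (u = √1 = 1)
X(j) = 1
W(Y) = -5 + Y*(6 + Y)
W(2)*X(2) = (-5 + 2² + 6*2)*1 = (-5 + 4 + 12)*1 = 11*1 = 11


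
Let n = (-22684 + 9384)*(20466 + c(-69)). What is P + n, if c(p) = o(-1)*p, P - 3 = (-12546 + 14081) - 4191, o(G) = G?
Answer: -273118153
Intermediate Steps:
P = -2653 (P = 3 + ((-12546 + 14081) - 4191) = 3 + (1535 - 4191) = 3 - 2656 = -2653)
c(p) = -p
n = -273115500 (n = (-22684 + 9384)*(20466 - 1*(-69)) = -13300*(20466 + 69) = -13300*20535 = -273115500)
P + n = -2653 - 273115500 = -273118153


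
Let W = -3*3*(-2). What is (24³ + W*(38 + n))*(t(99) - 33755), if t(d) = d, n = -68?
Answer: -447086304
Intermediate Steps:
W = 18 (W = -9*(-2) = 18)
(24³ + W*(38 + n))*(t(99) - 33755) = (24³ + 18*(38 - 68))*(99 - 33755) = (13824 + 18*(-30))*(-33656) = (13824 - 540)*(-33656) = 13284*(-33656) = -447086304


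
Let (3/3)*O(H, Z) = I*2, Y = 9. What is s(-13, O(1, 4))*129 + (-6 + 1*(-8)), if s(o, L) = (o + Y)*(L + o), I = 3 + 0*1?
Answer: 3598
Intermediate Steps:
I = 3 (I = 3 + 0 = 3)
O(H, Z) = 6 (O(H, Z) = 3*2 = 6)
s(o, L) = (9 + o)*(L + o) (s(o, L) = (o + 9)*(L + o) = (9 + o)*(L + o))
s(-13, O(1, 4))*129 + (-6 + 1*(-8)) = ((-13)**2 + 9*6 + 9*(-13) + 6*(-13))*129 + (-6 + 1*(-8)) = (169 + 54 - 117 - 78)*129 + (-6 - 8) = 28*129 - 14 = 3612 - 14 = 3598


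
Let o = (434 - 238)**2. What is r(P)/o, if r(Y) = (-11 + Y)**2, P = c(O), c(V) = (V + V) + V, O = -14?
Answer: 2809/38416 ≈ 0.073121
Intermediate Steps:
o = 38416 (o = 196**2 = 38416)
c(V) = 3*V (c(V) = 2*V + V = 3*V)
P = -42 (P = 3*(-14) = -42)
r(P)/o = (-11 - 42)**2/38416 = (-53)**2*(1/38416) = 2809*(1/38416) = 2809/38416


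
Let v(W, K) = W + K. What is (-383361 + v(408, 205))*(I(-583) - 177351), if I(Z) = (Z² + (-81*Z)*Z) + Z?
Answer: 10475450680392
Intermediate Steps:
v(W, K) = K + W
I(Z) = Z - 80*Z² (I(Z) = (Z² - 81*Z²) + Z = -80*Z² + Z = Z - 80*Z²)
(-383361 + v(408, 205))*(I(-583) - 177351) = (-383361 + (205 + 408))*(-583*(1 - 80*(-583)) - 177351) = (-383361 + 613)*(-583*(1 + 46640) - 177351) = -382748*(-583*46641 - 177351) = -382748*(-27191703 - 177351) = -382748*(-27369054) = 10475450680392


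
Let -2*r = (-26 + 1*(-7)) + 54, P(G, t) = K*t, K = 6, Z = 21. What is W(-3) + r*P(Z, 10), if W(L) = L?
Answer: -633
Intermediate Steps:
P(G, t) = 6*t
r = -21/2 (r = -((-26 + 1*(-7)) + 54)/2 = -((-26 - 7) + 54)/2 = -(-33 + 54)/2 = -1/2*21 = -21/2 ≈ -10.500)
W(-3) + r*P(Z, 10) = -3 - 63*10 = -3 - 21/2*60 = -3 - 630 = -633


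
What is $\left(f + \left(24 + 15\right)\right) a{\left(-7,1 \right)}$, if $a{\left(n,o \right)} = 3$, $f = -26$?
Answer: $39$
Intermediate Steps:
$\left(f + \left(24 + 15\right)\right) a{\left(-7,1 \right)} = \left(-26 + \left(24 + 15\right)\right) 3 = \left(-26 + 39\right) 3 = 13 \cdot 3 = 39$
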